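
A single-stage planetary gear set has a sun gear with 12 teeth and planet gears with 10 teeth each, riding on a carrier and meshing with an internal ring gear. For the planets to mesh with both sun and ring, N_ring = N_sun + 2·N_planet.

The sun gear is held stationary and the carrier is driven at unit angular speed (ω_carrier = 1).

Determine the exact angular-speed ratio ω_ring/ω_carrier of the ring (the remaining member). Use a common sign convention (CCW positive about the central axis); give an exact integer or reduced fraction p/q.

N_ring = 12 + 2·10 = 32
12(ω_s−ω_c) = −32(ω_r−ω_c),  ω_s=0, ω_c=1
ω_r = 1 − (12/32)(0−1) = 11/8
ω_r/ω_c = 11/8

11/8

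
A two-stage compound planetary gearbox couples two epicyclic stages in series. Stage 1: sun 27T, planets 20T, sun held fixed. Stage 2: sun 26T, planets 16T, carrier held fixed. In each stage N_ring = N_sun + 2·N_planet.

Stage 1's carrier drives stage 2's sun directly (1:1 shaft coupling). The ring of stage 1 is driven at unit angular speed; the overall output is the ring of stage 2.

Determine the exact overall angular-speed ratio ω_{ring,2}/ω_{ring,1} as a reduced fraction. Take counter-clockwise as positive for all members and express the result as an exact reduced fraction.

Stage 1: N_ring = 27 + 2·20 = 67
Stage 1: 27(ω_s−ω_c) = −67(ω_r−ω_c),  ω_s=0, ω_r=1
Stage 1: 27(0−ω_c) = −67(1−ω_c)  ⇒  94ω_c = 67  ⇒  ω_c = 67/94
  ⇒ ω_c¹/ω_r¹ = 67/94
Stage 2: N_ring = 26 + 2·16 = 58
Stage 2: 26(ω_s−ω_c) = −58(ω_r−ω_c),  ω_c=0, ω_s=1
Stage 2: ω_r = 0 − (26/58)(1−0) = -13/29
  ⇒ ω_r²/ω_s² = -13/29
Coupling ω_s² = ω_c¹ ⇒ overall = 67/94 × -13/29 = -871/2726

-871/2726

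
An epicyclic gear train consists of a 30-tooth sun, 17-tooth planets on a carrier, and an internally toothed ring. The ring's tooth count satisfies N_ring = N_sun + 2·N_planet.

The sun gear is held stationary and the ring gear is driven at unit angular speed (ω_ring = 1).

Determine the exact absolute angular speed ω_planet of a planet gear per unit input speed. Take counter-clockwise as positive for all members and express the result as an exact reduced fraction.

N_ring = 30 + 2·17 = 64
30(ω_s−ω_c) = −64(ω_r−ω_c),  ω_s=0, ω_r=1
30(0−ω_c) = −64(1−ω_c)  ⇒  94ω_c = 64  ⇒  ω_c = 32/47
sun–planet: 30·(0−32/47) = −17·(ω_p−ω_c)  ⇒  ω_p−ω_c = −(30/17)·(-32/47) = 960/799
ω_p = 32/47 + 960/799 = 32/17

32/17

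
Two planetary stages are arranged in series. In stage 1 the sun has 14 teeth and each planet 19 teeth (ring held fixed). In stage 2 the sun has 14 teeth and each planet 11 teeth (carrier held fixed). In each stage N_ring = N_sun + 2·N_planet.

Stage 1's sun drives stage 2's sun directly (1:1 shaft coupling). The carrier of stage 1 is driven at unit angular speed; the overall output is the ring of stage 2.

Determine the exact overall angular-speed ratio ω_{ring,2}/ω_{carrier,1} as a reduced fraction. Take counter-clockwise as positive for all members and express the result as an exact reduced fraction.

-11/6

Stage 1: N_ring = 14 + 2·19 = 52
Stage 1: 14(ω_s−ω_c) = −52(ω_r−ω_c),  ω_r=0, ω_c=1
Stage 1: ω_s = 1 − (52/14)(0−1) = 33/7
  ⇒ ω_s¹/ω_c¹ = 33/7
Stage 2: N_ring = 14 + 2·11 = 36
Stage 2: 14(ω_s−ω_c) = −36(ω_r−ω_c),  ω_c=0, ω_s=1
Stage 2: ω_r = 0 − (14/36)(1−0) = -7/18
  ⇒ ω_r²/ω_s² = -7/18
Coupling ω_s² = ω_s¹ ⇒ overall = 33/7 × -7/18 = -11/6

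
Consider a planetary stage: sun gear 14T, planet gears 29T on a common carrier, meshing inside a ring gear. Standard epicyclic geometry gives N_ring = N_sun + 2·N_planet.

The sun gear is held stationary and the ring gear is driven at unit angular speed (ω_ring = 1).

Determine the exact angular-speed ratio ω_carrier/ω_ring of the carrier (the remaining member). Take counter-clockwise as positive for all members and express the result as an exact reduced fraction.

36/43

N_ring = 14 + 2·29 = 72
14(ω_s−ω_c) = −72(ω_r−ω_c),  ω_s=0, ω_r=1
14(0−ω_c) = −72(1−ω_c)  ⇒  86ω_c = 72  ⇒  ω_c = 36/43
ω_c/ω_r = 36/43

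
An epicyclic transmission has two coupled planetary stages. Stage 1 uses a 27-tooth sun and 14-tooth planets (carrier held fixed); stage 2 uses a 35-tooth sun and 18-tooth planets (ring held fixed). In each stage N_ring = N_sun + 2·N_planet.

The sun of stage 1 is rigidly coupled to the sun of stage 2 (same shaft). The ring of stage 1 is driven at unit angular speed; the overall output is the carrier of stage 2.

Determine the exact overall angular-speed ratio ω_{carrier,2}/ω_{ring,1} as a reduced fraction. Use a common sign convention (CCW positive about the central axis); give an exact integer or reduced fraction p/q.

Stage 1: N_ring = 27 + 2·14 = 55
Stage 1: 27(ω_s−ω_c) = −55(ω_r−ω_c),  ω_c=0, ω_r=1
Stage 1: ω_s = 0 − (55/27)(1−0) = -55/27
  ⇒ ω_s¹/ω_r¹ = -55/27
Stage 2: N_ring = 35 + 2·18 = 71
Stage 2: 35(ω_s−ω_c) = −71(ω_r−ω_c),  ω_r=0, ω_s=1
Stage 2: 35(1−ω_c) = −71(0−ω_c)  ⇒  106ω_c = 35  ⇒  ω_c = 35/106
  ⇒ ω_c²/ω_s² = 35/106
Coupling ω_s² = ω_s¹ ⇒ overall = -55/27 × 35/106 = -1925/2862

-1925/2862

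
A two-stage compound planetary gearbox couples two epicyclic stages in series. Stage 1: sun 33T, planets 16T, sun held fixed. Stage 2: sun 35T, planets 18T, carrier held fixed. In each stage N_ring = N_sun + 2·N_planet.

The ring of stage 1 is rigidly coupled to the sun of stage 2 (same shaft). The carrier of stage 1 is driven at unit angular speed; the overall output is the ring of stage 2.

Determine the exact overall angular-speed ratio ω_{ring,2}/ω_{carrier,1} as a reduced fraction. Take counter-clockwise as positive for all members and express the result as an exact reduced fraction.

Stage 1: N_ring = 33 + 2·16 = 65
Stage 1: 33(ω_s−ω_c) = −65(ω_r−ω_c),  ω_s=0, ω_c=1
Stage 1: ω_r = 1 − (33/65)(0−1) = 98/65
  ⇒ ω_r¹/ω_c¹ = 98/65
Stage 2: N_ring = 35 + 2·18 = 71
Stage 2: 35(ω_s−ω_c) = −71(ω_r−ω_c),  ω_c=0, ω_s=1
Stage 2: ω_r = 0 − (35/71)(1−0) = -35/71
  ⇒ ω_r²/ω_s² = -35/71
Coupling ω_s² = ω_r¹ ⇒ overall = 98/65 × -35/71 = -686/923

-686/923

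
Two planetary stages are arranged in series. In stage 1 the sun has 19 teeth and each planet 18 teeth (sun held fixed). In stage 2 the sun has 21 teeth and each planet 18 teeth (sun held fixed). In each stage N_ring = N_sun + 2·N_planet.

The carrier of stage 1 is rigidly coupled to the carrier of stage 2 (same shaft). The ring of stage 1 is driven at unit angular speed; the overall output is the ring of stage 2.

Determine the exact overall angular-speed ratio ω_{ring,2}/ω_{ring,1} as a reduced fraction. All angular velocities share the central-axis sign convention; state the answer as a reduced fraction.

Stage 1: N_ring = 19 + 2·18 = 55
Stage 1: 19(ω_s−ω_c) = −55(ω_r−ω_c),  ω_s=0, ω_r=1
Stage 1: 19(0−ω_c) = −55(1−ω_c)  ⇒  74ω_c = 55  ⇒  ω_c = 55/74
  ⇒ ω_c¹/ω_r¹ = 55/74
Stage 2: N_ring = 21 + 2·18 = 57
Stage 2: 21(ω_s−ω_c) = −57(ω_r−ω_c),  ω_s=0, ω_c=1
Stage 2: ω_r = 1 − (21/57)(0−1) = 26/19
  ⇒ ω_r²/ω_c² = 26/19
Coupling ω_c² = ω_c¹ ⇒ overall = 55/74 × 26/19 = 715/703

715/703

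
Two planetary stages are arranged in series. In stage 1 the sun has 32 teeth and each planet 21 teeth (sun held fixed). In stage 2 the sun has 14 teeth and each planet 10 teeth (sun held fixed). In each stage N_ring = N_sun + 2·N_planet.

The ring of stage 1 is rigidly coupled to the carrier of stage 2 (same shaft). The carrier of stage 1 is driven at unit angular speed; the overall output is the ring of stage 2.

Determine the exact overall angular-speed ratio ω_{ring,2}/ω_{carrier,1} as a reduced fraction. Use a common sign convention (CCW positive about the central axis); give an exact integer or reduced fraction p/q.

Stage 1: N_ring = 32 + 2·21 = 74
Stage 1: 32(ω_s−ω_c) = −74(ω_r−ω_c),  ω_s=0, ω_c=1
Stage 1: ω_r = 1 − (32/74)(0−1) = 53/37
  ⇒ ω_r¹/ω_c¹ = 53/37
Stage 2: N_ring = 14 + 2·10 = 34
Stage 2: 14(ω_s−ω_c) = −34(ω_r−ω_c),  ω_s=0, ω_c=1
Stage 2: ω_r = 1 − (14/34)(0−1) = 24/17
  ⇒ ω_r²/ω_c² = 24/17
Coupling ω_c² = ω_r¹ ⇒ overall = 53/37 × 24/17 = 1272/629

1272/629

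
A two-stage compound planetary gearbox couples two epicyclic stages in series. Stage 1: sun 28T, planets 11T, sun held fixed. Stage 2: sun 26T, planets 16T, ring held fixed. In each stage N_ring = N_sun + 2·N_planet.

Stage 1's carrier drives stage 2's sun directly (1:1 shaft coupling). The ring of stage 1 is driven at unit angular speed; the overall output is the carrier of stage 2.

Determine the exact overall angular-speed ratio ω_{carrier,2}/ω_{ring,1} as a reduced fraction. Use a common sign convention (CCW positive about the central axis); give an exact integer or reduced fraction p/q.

Stage 1: N_ring = 28 + 2·11 = 50
Stage 1: 28(ω_s−ω_c) = −50(ω_r−ω_c),  ω_s=0, ω_r=1
Stage 1: 28(0−ω_c) = −50(1−ω_c)  ⇒  78ω_c = 50  ⇒  ω_c = 25/39
  ⇒ ω_c¹/ω_r¹ = 25/39
Stage 2: N_ring = 26 + 2·16 = 58
Stage 2: 26(ω_s−ω_c) = −58(ω_r−ω_c),  ω_r=0, ω_s=1
Stage 2: 26(1−ω_c) = −58(0−ω_c)  ⇒  84ω_c = 26  ⇒  ω_c = 13/42
  ⇒ ω_c²/ω_s² = 13/42
Coupling ω_s² = ω_c¹ ⇒ overall = 25/39 × 13/42 = 25/126

25/126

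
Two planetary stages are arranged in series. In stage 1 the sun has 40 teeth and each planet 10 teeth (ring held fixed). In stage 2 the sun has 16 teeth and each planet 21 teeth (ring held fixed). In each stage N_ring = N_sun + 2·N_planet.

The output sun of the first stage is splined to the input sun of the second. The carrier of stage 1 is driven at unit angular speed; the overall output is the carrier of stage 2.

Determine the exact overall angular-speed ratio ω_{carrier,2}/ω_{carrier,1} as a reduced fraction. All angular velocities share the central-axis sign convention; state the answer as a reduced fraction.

Stage 1: N_ring = 40 + 2·10 = 60
Stage 1: 40(ω_s−ω_c) = −60(ω_r−ω_c),  ω_r=0, ω_c=1
Stage 1: ω_s = 1 − (60/40)(0−1) = 5/2
  ⇒ ω_s¹/ω_c¹ = 5/2
Stage 2: N_ring = 16 + 2·21 = 58
Stage 2: 16(ω_s−ω_c) = −58(ω_r−ω_c),  ω_r=0, ω_s=1
Stage 2: 16(1−ω_c) = −58(0−ω_c)  ⇒  74ω_c = 16  ⇒  ω_c = 8/37
  ⇒ ω_c²/ω_s² = 8/37
Coupling ω_s² = ω_s¹ ⇒ overall = 5/2 × 8/37 = 20/37

20/37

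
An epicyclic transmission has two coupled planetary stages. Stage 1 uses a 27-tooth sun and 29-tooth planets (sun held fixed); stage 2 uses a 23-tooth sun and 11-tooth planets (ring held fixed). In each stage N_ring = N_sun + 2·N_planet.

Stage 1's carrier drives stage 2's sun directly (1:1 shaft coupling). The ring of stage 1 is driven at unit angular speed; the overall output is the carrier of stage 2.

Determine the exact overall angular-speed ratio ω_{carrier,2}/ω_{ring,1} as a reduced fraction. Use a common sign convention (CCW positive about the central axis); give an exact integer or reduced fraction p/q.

Stage 1: N_ring = 27 + 2·29 = 85
Stage 1: 27(ω_s−ω_c) = −85(ω_r−ω_c),  ω_s=0, ω_r=1
Stage 1: 27(0−ω_c) = −85(1−ω_c)  ⇒  112ω_c = 85  ⇒  ω_c = 85/112
  ⇒ ω_c¹/ω_r¹ = 85/112
Stage 2: N_ring = 23 + 2·11 = 45
Stage 2: 23(ω_s−ω_c) = −45(ω_r−ω_c),  ω_r=0, ω_s=1
Stage 2: 23(1−ω_c) = −45(0−ω_c)  ⇒  68ω_c = 23  ⇒  ω_c = 23/68
  ⇒ ω_c²/ω_s² = 23/68
Coupling ω_s² = ω_c¹ ⇒ overall = 85/112 × 23/68 = 115/448

115/448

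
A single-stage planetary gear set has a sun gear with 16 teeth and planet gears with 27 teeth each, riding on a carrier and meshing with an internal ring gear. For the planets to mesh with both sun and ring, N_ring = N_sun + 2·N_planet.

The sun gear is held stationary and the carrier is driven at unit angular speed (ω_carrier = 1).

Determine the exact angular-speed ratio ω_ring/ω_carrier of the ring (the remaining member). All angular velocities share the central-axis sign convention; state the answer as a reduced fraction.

43/35

N_ring = 16 + 2·27 = 70
16(ω_s−ω_c) = −70(ω_r−ω_c),  ω_s=0, ω_c=1
ω_r = 1 − (16/70)(0−1) = 43/35
ω_r/ω_c = 43/35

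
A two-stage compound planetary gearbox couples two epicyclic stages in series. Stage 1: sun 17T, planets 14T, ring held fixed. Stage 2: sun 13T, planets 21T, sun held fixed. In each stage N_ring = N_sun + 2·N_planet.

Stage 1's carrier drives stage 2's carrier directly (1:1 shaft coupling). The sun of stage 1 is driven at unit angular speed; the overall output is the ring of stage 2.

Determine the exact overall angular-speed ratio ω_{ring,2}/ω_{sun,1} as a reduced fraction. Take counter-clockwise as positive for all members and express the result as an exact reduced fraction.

578/1705

Stage 1: N_ring = 17 + 2·14 = 45
Stage 1: 17(ω_s−ω_c) = −45(ω_r−ω_c),  ω_r=0, ω_s=1
Stage 1: 17(1−ω_c) = −45(0−ω_c)  ⇒  62ω_c = 17  ⇒  ω_c = 17/62
  ⇒ ω_c¹/ω_s¹ = 17/62
Stage 2: N_ring = 13 + 2·21 = 55
Stage 2: 13(ω_s−ω_c) = −55(ω_r−ω_c),  ω_s=0, ω_c=1
Stage 2: ω_r = 1 − (13/55)(0−1) = 68/55
  ⇒ ω_r²/ω_c² = 68/55
Coupling ω_c² = ω_c¹ ⇒ overall = 17/62 × 68/55 = 578/1705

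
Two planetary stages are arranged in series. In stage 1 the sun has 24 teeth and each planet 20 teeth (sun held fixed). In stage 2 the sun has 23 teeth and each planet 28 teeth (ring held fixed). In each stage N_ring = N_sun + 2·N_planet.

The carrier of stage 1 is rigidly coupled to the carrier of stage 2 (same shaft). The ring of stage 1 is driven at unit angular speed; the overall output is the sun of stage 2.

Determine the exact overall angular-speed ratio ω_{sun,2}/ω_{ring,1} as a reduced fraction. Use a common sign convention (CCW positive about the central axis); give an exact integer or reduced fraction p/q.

816/253

Stage 1: N_ring = 24 + 2·20 = 64
Stage 1: 24(ω_s−ω_c) = −64(ω_r−ω_c),  ω_s=0, ω_r=1
Stage 1: 24(0−ω_c) = −64(1−ω_c)  ⇒  88ω_c = 64  ⇒  ω_c = 8/11
  ⇒ ω_c¹/ω_r¹ = 8/11
Stage 2: N_ring = 23 + 2·28 = 79
Stage 2: 23(ω_s−ω_c) = −79(ω_r−ω_c),  ω_r=0, ω_c=1
Stage 2: ω_s = 1 − (79/23)(0−1) = 102/23
  ⇒ ω_s²/ω_c² = 102/23
Coupling ω_c² = ω_c¹ ⇒ overall = 8/11 × 102/23 = 816/253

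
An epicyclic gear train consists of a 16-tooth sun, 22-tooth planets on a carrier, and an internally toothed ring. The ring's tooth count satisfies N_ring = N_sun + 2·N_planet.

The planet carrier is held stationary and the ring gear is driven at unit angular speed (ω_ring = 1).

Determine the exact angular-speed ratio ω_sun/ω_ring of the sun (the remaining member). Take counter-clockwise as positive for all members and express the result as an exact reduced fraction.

-15/4

N_ring = 16 + 2·22 = 60
16(ω_s−ω_c) = −60(ω_r−ω_c),  ω_c=0, ω_r=1
ω_s = 0 − (60/16)(1−0) = -15/4
ω_s/ω_r = -15/4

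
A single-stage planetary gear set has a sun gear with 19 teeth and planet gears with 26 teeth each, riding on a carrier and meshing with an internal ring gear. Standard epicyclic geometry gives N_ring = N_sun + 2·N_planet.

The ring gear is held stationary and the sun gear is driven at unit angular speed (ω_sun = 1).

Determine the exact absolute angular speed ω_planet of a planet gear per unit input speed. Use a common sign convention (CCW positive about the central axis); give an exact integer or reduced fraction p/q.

-19/52

N_ring = 19 + 2·26 = 71
19(ω_s−ω_c) = −71(ω_r−ω_c),  ω_r=0, ω_s=1
19(1−ω_c) = −71(0−ω_c)  ⇒  90ω_c = 19  ⇒  ω_c = 19/90
sun–planet: 19·(1−19/90) = −26·(ω_p−ω_c)  ⇒  ω_p−ω_c = −(19/26)·(71/90) = -1349/2340
ω_p = 19/90 − 1349/2340 = -19/52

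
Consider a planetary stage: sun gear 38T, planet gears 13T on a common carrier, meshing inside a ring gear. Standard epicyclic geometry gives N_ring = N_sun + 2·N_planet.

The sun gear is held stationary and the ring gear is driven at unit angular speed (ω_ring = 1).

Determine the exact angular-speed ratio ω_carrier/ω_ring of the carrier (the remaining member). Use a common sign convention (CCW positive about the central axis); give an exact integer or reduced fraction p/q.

N_ring = 38 + 2·13 = 64
38(ω_s−ω_c) = −64(ω_r−ω_c),  ω_s=0, ω_r=1
38(0−ω_c) = −64(1−ω_c)  ⇒  102ω_c = 64  ⇒  ω_c = 32/51
ω_c/ω_r = 32/51

32/51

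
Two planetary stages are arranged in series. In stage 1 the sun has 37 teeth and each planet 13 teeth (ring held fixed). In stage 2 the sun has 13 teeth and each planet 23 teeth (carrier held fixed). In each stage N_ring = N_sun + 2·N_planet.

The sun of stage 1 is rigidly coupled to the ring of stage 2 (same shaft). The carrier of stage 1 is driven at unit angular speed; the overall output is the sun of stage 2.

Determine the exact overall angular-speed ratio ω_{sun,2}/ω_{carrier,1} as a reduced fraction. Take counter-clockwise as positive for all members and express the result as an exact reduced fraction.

-5900/481

Stage 1: N_ring = 37 + 2·13 = 63
Stage 1: 37(ω_s−ω_c) = −63(ω_r−ω_c),  ω_r=0, ω_c=1
Stage 1: ω_s = 1 − (63/37)(0−1) = 100/37
  ⇒ ω_s¹/ω_c¹ = 100/37
Stage 2: N_ring = 13 + 2·23 = 59
Stage 2: 13(ω_s−ω_c) = −59(ω_r−ω_c),  ω_c=0, ω_r=1
Stage 2: ω_s = 0 − (59/13)(1−0) = -59/13
  ⇒ ω_s²/ω_r² = -59/13
Coupling ω_r² = ω_s¹ ⇒ overall = 100/37 × -59/13 = -5900/481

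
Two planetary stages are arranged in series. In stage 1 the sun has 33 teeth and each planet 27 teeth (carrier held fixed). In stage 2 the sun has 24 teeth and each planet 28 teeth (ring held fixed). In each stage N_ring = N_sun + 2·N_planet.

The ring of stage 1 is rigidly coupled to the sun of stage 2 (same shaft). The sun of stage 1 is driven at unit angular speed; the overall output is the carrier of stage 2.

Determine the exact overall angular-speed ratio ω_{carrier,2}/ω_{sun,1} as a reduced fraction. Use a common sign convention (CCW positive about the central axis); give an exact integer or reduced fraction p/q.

-33/377

Stage 1: N_ring = 33 + 2·27 = 87
Stage 1: 33(ω_s−ω_c) = −87(ω_r−ω_c),  ω_c=0, ω_s=1
Stage 1: ω_r = 0 − (33/87)(1−0) = -11/29
  ⇒ ω_r¹/ω_s¹ = -11/29
Stage 2: N_ring = 24 + 2·28 = 80
Stage 2: 24(ω_s−ω_c) = −80(ω_r−ω_c),  ω_r=0, ω_s=1
Stage 2: 24(1−ω_c) = −80(0−ω_c)  ⇒  104ω_c = 24  ⇒  ω_c = 3/13
  ⇒ ω_c²/ω_s² = 3/13
Coupling ω_s² = ω_r¹ ⇒ overall = -11/29 × 3/13 = -33/377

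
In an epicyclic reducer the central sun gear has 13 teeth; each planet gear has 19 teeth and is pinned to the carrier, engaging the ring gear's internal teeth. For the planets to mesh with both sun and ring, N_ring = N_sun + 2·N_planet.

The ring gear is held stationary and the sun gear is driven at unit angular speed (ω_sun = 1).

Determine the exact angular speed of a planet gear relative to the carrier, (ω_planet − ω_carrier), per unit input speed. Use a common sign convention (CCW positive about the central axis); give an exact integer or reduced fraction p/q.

N_ring = 13 + 2·19 = 51
13(ω_s−ω_c) = −51(ω_r−ω_c),  ω_r=0, ω_s=1
13(1−ω_c) = −51(0−ω_c)  ⇒  64ω_c = 13  ⇒  ω_c = 13/64
sun–planet: 13·(1−13/64) = −19·(ω_p−ω_c)  ⇒  ω_p−ω_c = −(13/19)·(51/64) = -663/1216

-663/1216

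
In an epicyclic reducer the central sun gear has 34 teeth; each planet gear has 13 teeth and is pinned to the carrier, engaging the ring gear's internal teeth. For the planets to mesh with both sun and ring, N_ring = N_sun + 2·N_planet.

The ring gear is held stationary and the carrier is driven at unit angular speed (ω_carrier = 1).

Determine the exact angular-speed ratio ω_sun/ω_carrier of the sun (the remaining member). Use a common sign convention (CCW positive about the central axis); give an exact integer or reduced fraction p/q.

47/17

N_ring = 34 + 2·13 = 60
34(ω_s−ω_c) = −60(ω_r−ω_c),  ω_r=0, ω_c=1
ω_s = 1 − (60/34)(0−1) = 47/17
ω_s/ω_c = 47/17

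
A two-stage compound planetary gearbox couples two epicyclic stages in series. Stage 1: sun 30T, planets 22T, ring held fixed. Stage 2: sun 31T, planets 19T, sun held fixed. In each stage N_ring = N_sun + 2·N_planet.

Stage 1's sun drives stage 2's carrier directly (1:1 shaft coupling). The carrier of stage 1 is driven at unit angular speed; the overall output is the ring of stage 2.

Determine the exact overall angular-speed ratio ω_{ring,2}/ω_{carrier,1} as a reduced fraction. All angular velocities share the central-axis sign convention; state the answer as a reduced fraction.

Stage 1: N_ring = 30 + 2·22 = 74
Stage 1: 30(ω_s−ω_c) = −74(ω_r−ω_c),  ω_r=0, ω_c=1
Stage 1: ω_s = 1 − (74/30)(0−1) = 52/15
  ⇒ ω_s¹/ω_c¹ = 52/15
Stage 2: N_ring = 31 + 2·19 = 69
Stage 2: 31(ω_s−ω_c) = −69(ω_r−ω_c),  ω_s=0, ω_c=1
Stage 2: ω_r = 1 − (31/69)(0−1) = 100/69
  ⇒ ω_r²/ω_c² = 100/69
Coupling ω_c² = ω_s¹ ⇒ overall = 52/15 × 100/69 = 1040/207

1040/207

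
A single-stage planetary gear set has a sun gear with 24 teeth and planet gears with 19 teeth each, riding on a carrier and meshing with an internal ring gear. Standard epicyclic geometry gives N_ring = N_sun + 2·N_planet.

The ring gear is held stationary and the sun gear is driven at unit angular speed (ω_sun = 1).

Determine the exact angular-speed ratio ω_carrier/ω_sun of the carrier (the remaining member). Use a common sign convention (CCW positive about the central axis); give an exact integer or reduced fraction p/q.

12/43

N_ring = 24 + 2·19 = 62
24(ω_s−ω_c) = −62(ω_r−ω_c),  ω_r=0, ω_s=1
24(1−ω_c) = −62(0−ω_c)  ⇒  86ω_c = 24  ⇒  ω_c = 12/43
ω_c/ω_s = 12/43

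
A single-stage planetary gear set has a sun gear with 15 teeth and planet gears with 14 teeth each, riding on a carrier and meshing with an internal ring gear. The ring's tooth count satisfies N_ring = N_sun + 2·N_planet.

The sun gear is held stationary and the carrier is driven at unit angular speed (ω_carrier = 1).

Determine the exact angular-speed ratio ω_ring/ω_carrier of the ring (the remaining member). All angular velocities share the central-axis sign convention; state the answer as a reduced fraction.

58/43

N_ring = 15 + 2·14 = 43
15(ω_s−ω_c) = −43(ω_r−ω_c),  ω_s=0, ω_c=1
ω_r = 1 − (15/43)(0−1) = 58/43
ω_r/ω_c = 58/43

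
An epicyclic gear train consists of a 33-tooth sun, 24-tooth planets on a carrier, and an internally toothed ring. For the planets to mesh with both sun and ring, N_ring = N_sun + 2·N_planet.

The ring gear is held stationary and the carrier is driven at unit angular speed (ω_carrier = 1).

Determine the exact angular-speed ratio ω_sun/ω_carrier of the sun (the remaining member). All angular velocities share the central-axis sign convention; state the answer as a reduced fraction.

38/11

N_ring = 33 + 2·24 = 81
33(ω_s−ω_c) = −81(ω_r−ω_c),  ω_r=0, ω_c=1
ω_s = 1 − (81/33)(0−1) = 38/11
ω_s/ω_c = 38/11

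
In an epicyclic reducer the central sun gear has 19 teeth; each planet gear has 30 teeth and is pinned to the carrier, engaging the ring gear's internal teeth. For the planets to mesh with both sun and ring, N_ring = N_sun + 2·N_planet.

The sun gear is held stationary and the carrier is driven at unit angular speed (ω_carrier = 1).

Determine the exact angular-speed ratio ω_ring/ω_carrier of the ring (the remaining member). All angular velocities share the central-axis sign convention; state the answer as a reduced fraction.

N_ring = 19 + 2·30 = 79
19(ω_s−ω_c) = −79(ω_r−ω_c),  ω_s=0, ω_c=1
ω_r = 1 − (19/79)(0−1) = 98/79
ω_r/ω_c = 98/79

98/79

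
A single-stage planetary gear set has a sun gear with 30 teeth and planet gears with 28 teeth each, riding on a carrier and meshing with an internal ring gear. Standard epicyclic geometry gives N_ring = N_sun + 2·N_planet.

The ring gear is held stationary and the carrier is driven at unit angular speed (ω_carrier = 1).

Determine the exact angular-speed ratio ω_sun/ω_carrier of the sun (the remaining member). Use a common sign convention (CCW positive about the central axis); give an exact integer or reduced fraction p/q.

N_ring = 30 + 2·28 = 86
30(ω_s−ω_c) = −86(ω_r−ω_c),  ω_r=0, ω_c=1
ω_s = 1 − (86/30)(0−1) = 58/15
ω_s/ω_c = 58/15

58/15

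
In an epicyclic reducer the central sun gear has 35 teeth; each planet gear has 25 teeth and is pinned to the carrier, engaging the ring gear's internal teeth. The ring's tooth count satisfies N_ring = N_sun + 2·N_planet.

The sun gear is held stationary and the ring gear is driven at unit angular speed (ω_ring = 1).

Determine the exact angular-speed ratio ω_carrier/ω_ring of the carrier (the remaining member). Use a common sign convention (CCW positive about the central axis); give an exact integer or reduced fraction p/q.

N_ring = 35 + 2·25 = 85
35(ω_s−ω_c) = −85(ω_r−ω_c),  ω_s=0, ω_r=1
35(0−ω_c) = −85(1−ω_c)  ⇒  120ω_c = 85  ⇒  ω_c = 17/24
ω_c/ω_r = 17/24

17/24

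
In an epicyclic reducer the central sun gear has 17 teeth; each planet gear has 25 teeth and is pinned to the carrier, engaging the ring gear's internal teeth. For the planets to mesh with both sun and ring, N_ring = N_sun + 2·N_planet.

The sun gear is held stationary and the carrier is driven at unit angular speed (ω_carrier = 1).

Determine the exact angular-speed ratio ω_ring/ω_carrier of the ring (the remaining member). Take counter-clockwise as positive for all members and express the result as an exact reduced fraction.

N_ring = 17 + 2·25 = 67
17(ω_s−ω_c) = −67(ω_r−ω_c),  ω_s=0, ω_c=1
ω_r = 1 − (17/67)(0−1) = 84/67
ω_r/ω_c = 84/67

84/67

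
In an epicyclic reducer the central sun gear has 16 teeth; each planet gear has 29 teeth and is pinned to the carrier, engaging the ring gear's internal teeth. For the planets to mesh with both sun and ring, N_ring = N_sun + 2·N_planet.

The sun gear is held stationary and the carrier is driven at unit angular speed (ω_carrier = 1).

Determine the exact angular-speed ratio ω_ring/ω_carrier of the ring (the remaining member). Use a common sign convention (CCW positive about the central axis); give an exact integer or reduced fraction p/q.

45/37

N_ring = 16 + 2·29 = 74
16(ω_s−ω_c) = −74(ω_r−ω_c),  ω_s=0, ω_c=1
ω_r = 1 − (16/74)(0−1) = 45/37
ω_r/ω_c = 45/37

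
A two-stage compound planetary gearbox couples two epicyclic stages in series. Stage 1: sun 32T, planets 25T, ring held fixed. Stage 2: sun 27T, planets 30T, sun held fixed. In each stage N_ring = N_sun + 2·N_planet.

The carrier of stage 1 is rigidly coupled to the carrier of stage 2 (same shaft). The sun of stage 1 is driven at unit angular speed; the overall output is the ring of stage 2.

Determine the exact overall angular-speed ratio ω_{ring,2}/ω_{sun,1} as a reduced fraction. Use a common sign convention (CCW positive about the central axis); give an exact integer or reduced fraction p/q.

Stage 1: N_ring = 32 + 2·25 = 82
Stage 1: 32(ω_s−ω_c) = −82(ω_r−ω_c),  ω_r=0, ω_s=1
Stage 1: 32(1−ω_c) = −82(0−ω_c)  ⇒  114ω_c = 32  ⇒  ω_c = 16/57
  ⇒ ω_c¹/ω_s¹ = 16/57
Stage 2: N_ring = 27 + 2·30 = 87
Stage 2: 27(ω_s−ω_c) = −87(ω_r−ω_c),  ω_s=0, ω_c=1
Stage 2: ω_r = 1 − (27/87)(0−1) = 38/29
  ⇒ ω_r²/ω_c² = 38/29
Coupling ω_c² = ω_c¹ ⇒ overall = 16/57 × 38/29 = 32/87

32/87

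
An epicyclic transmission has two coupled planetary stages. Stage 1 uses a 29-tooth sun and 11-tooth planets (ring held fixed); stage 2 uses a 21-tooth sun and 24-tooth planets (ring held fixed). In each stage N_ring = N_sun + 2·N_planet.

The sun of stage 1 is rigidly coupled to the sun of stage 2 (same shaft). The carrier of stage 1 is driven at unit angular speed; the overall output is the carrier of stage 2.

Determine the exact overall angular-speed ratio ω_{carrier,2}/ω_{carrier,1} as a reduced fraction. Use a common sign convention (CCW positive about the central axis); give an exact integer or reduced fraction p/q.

56/87

Stage 1: N_ring = 29 + 2·11 = 51
Stage 1: 29(ω_s−ω_c) = −51(ω_r−ω_c),  ω_r=0, ω_c=1
Stage 1: ω_s = 1 − (51/29)(0−1) = 80/29
  ⇒ ω_s¹/ω_c¹ = 80/29
Stage 2: N_ring = 21 + 2·24 = 69
Stage 2: 21(ω_s−ω_c) = −69(ω_r−ω_c),  ω_r=0, ω_s=1
Stage 2: 21(1−ω_c) = −69(0−ω_c)  ⇒  90ω_c = 21  ⇒  ω_c = 7/30
  ⇒ ω_c²/ω_s² = 7/30
Coupling ω_s² = ω_s¹ ⇒ overall = 80/29 × 7/30 = 56/87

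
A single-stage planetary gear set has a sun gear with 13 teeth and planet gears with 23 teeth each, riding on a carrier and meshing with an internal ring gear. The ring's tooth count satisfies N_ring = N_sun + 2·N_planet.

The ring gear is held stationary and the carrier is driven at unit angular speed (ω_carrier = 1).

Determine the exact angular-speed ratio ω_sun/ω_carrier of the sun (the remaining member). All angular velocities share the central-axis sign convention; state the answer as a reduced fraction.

72/13

N_ring = 13 + 2·23 = 59
13(ω_s−ω_c) = −59(ω_r−ω_c),  ω_r=0, ω_c=1
ω_s = 1 − (59/13)(0−1) = 72/13
ω_s/ω_c = 72/13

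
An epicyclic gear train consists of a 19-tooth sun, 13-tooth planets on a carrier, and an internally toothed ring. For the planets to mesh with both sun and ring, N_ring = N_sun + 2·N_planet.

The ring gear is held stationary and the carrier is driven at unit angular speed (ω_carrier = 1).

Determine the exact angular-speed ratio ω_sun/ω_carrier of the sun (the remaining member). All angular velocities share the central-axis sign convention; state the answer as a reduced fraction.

64/19

N_ring = 19 + 2·13 = 45
19(ω_s−ω_c) = −45(ω_r−ω_c),  ω_r=0, ω_c=1
ω_s = 1 − (45/19)(0−1) = 64/19
ω_s/ω_c = 64/19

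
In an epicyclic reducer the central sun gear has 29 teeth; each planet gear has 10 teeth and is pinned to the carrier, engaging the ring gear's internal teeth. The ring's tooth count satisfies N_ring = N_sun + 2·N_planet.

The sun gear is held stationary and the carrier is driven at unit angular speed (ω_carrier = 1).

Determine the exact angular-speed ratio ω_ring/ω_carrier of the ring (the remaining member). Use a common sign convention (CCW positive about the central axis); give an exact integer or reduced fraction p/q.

78/49

N_ring = 29 + 2·10 = 49
29(ω_s−ω_c) = −49(ω_r−ω_c),  ω_s=0, ω_c=1
ω_r = 1 − (29/49)(0−1) = 78/49
ω_r/ω_c = 78/49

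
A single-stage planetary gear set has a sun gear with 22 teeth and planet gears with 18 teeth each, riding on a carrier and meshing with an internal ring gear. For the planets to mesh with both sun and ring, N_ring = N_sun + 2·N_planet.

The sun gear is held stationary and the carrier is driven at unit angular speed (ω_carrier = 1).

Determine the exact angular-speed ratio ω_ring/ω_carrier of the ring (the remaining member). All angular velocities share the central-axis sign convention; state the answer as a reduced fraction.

N_ring = 22 + 2·18 = 58
22(ω_s−ω_c) = −58(ω_r−ω_c),  ω_s=0, ω_c=1
ω_r = 1 − (22/58)(0−1) = 40/29
ω_r/ω_c = 40/29

40/29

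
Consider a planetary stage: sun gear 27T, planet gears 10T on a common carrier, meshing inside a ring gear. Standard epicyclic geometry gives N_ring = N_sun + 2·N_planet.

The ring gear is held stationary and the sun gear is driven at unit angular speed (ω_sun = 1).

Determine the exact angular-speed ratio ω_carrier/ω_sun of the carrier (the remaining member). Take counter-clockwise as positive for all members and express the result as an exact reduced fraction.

27/74

N_ring = 27 + 2·10 = 47
27(ω_s−ω_c) = −47(ω_r−ω_c),  ω_r=0, ω_s=1
27(1−ω_c) = −47(0−ω_c)  ⇒  74ω_c = 27  ⇒  ω_c = 27/74
ω_c/ω_s = 27/74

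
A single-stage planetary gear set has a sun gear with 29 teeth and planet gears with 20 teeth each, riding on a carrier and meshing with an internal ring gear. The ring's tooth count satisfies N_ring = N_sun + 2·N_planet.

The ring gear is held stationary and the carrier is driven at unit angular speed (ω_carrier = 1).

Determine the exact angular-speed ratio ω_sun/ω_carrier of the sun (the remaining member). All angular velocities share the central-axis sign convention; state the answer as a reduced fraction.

98/29

N_ring = 29 + 2·20 = 69
29(ω_s−ω_c) = −69(ω_r−ω_c),  ω_r=0, ω_c=1
ω_s = 1 − (69/29)(0−1) = 98/29
ω_s/ω_c = 98/29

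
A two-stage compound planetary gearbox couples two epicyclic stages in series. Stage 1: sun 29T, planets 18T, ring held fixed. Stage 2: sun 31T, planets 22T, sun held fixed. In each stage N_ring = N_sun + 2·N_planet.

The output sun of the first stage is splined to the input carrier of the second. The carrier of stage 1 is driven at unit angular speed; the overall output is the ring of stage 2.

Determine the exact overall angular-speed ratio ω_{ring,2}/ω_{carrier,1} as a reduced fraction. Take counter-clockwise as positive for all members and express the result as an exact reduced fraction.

Stage 1: N_ring = 29 + 2·18 = 65
Stage 1: 29(ω_s−ω_c) = −65(ω_r−ω_c),  ω_r=0, ω_c=1
Stage 1: ω_s = 1 − (65/29)(0−1) = 94/29
  ⇒ ω_s¹/ω_c¹ = 94/29
Stage 2: N_ring = 31 + 2·22 = 75
Stage 2: 31(ω_s−ω_c) = −75(ω_r−ω_c),  ω_s=0, ω_c=1
Stage 2: ω_r = 1 − (31/75)(0−1) = 106/75
  ⇒ ω_r²/ω_c² = 106/75
Coupling ω_c² = ω_s¹ ⇒ overall = 94/29 × 106/75 = 9964/2175

9964/2175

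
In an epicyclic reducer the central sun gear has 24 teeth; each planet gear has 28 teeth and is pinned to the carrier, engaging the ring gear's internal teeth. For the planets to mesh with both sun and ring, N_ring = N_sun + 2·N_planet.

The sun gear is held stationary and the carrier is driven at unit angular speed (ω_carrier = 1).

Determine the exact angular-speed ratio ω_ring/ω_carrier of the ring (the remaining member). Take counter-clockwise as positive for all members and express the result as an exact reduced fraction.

13/10

N_ring = 24 + 2·28 = 80
24(ω_s−ω_c) = −80(ω_r−ω_c),  ω_s=0, ω_c=1
ω_r = 1 − (24/80)(0−1) = 13/10
ω_r/ω_c = 13/10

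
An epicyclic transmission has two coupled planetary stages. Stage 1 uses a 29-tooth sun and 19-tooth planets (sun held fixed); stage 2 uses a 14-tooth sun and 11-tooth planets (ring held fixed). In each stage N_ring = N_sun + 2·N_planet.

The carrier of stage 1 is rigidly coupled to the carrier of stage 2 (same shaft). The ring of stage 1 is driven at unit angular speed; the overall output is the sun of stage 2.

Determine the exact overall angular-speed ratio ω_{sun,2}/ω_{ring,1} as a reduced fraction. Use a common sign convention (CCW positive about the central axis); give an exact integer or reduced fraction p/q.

1675/672

Stage 1: N_ring = 29 + 2·19 = 67
Stage 1: 29(ω_s−ω_c) = −67(ω_r−ω_c),  ω_s=0, ω_r=1
Stage 1: 29(0−ω_c) = −67(1−ω_c)  ⇒  96ω_c = 67  ⇒  ω_c = 67/96
  ⇒ ω_c¹/ω_r¹ = 67/96
Stage 2: N_ring = 14 + 2·11 = 36
Stage 2: 14(ω_s−ω_c) = −36(ω_r−ω_c),  ω_r=0, ω_c=1
Stage 2: ω_s = 1 − (36/14)(0−1) = 25/7
  ⇒ ω_s²/ω_c² = 25/7
Coupling ω_c² = ω_c¹ ⇒ overall = 67/96 × 25/7 = 1675/672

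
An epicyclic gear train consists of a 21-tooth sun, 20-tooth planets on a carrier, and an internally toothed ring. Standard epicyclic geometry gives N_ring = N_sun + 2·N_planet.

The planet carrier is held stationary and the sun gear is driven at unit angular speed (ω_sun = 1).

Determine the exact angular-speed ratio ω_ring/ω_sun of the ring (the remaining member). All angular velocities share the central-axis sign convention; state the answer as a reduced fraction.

-21/61

N_ring = 21 + 2·20 = 61
21(ω_s−ω_c) = −61(ω_r−ω_c),  ω_c=0, ω_s=1
ω_r = 0 − (21/61)(1−0) = -21/61
ω_r/ω_s = -21/61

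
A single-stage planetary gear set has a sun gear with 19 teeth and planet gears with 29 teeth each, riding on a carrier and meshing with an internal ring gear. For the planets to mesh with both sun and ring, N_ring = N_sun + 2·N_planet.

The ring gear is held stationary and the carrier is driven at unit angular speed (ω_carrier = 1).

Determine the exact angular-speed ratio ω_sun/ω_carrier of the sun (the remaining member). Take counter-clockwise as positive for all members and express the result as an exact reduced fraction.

N_ring = 19 + 2·29 = 77
19(ω_s−ω_c) = −77(ω_r−ω_c),  ω_r=0, ω_c=1
ω_s = 1 − (77/19)(0−1) = 96/19
ω_s/ω_c = 96/19

96/19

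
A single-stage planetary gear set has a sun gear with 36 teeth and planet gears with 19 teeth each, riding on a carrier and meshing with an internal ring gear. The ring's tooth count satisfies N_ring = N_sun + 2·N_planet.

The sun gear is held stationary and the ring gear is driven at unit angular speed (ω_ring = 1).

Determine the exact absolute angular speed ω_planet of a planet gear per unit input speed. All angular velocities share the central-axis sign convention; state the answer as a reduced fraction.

37/19

N_ring = 36 + 2·19 = 74
36(ω_s−ω_c) = −74(ω_r−ω_c),  ω_s=0, ω_r=1
36(0−ω_c) = −74(1−ω_c)  ⇒  110ω_c = 74  ⇒  ω_c = 37/55
sun–planet: 36·(0−37/55) = −19·(ω_p−ω_c)  ⇒  ω_p−ω_c = −(36/19)·(-37/55) = 1332/1045
ω_p = 37/55 + 1332/1045 = 37/19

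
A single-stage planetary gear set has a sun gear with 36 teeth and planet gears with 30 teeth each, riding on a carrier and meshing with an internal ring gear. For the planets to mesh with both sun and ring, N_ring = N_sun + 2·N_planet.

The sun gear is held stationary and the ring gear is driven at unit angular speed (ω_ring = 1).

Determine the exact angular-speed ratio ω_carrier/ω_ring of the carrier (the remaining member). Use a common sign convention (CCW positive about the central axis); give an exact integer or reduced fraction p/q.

8/11

N_ring = 36 + 2·30 = 96
36(ω_s−ω_c) = −96(ω_r−ω_c),  ω_s=0, ω_r=1
36(0−ω_c) = −96(1−ω_c)  ⇒  132ω_c = 96  ⇒  ω_c = 8/11
ω_c/ω_r = 8/11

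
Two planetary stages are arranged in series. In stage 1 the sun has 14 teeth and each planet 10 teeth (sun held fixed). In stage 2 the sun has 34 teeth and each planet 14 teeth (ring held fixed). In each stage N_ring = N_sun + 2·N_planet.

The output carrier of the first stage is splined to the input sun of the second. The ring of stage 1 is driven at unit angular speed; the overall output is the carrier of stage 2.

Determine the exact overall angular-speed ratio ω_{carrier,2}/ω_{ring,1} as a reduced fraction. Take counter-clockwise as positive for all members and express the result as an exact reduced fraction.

289/1152

Stage 1: N_ring = 14 + 2·10 = 34
Stage 1: 14(ω_s−ω_c) = −34(ω_r−ω_c),  ω_s=0, ω_r=1
Stage 1: 14(0−ω_c) = −34(1−ω_c)  ⇒  48ω_c = 34  ⇒  ω_c = 17/24
  ⇒ ω_c¹/ω_r¹ = 17/24
Stage 2: N_ring = 34 + 2·14 = 62
Stage 2: 34(ω_s−ω_c) = −62(ω_r−ω_c),  ω_r=0, ω_s=1
Stage 2: 34(1−ω_c) = −62(0−ω_c)  ⇒  96ω_c = 34  ⇒  ω_c = 17/48
  ⇒ ω_c²/ω_s² = 17/48
Coupling ω_s² = ω_c¹ ⇒ overall = 17/24 × 17/48 = 289/1152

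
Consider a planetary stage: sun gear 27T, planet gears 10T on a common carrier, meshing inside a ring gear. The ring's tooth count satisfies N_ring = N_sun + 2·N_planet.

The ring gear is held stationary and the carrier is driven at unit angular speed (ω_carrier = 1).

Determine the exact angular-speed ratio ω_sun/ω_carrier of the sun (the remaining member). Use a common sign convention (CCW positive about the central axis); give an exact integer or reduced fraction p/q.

74/27

N_ring = 27 + 2·10 = 47
27(ω_s−ω_c) = −47(ω_r−ω_c),  ω_r=0, ω_c=1
ω_s = 1 − (47/27)(0−1) = 74/27
ω_s/ω_c = 74/27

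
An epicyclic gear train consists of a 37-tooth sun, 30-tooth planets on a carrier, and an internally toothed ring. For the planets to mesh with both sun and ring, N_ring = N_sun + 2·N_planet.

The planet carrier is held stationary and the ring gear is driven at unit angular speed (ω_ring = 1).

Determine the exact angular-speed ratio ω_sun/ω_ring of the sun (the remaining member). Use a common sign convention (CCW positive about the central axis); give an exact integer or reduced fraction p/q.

-97/37

N_ring = 37 + 2·30 = 97
37(ω_s−ω_c) = −97(ω_r−ω_c),  ω_c=0, ω_r=1
ω_s = 0 − (97/37)(1−0) = -97/37
ω_s/ω_r = -97/37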